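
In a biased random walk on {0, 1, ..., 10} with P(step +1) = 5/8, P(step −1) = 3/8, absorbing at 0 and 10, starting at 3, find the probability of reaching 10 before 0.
P(hit 10 before 0) = (1 − (3/5)^3) / (1 − (3/5)^10) = 3828125/4853288

Let u_k denote P(reach 10 before 0 | start at k). Boundary: u_0 = 0, u_10 = 1. Recurrence: u_k = 5/8·u_{k+1} + 3/8·u_{k-1} for 1 ≤ k ≤ 9. Try u_k = A + B·r^k with r = q/p = (3/8)/(5/8) = 3/5. Substitution satisfies the recurrence; boundary conditions give:
  u_k = (1 − r^k) / (1 − r^N) = (1 − (3/5)^3) / (1 − (3/5)^10) = 3828125/4853288.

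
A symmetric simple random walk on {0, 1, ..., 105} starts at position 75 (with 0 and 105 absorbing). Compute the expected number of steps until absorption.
E[τ | X_0 = 75] = 2250

Let v_k = E[τ | X_0 = k]. Boundary: v_0 = v_105 = 0. Recurrence: v_k = 1 + (v_{k-1} + v_{k+1})/2 for 1 ≤ k ≤ 104. The particular solution to v_k − (v_{k-1} + v_{k+1})/2 = 1 is v_k = −k^2. Adding homogeneous solution A + B k and matching boundaries gives v_k = k (105 − k). Substituting k = 75: v_75 = 75 · 30 = 2250.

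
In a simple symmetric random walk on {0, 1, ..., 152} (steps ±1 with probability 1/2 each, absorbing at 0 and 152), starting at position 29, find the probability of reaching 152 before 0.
P(hit 152 before 0) = 29/152

Let u_k = P(hit 152 before 0 | start at k). Then u_0 = 0, u_152 = 1, and u_k = u_{k-1}/2 + u_{k+1}/2 for 1 ≤ k ≤ 151. This harmonic recurrence is solved by u_k = k/152, giving u_29 = 29/152.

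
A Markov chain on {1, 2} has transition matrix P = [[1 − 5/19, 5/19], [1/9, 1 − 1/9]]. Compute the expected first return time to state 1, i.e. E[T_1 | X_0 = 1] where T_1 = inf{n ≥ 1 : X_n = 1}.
E[T_1 | X_0 = 1] = 1/π_1 = 64/19

For an irreducible recurrent Markov chain with stationary distribution π, E[T_i | X_0 = i] = 1/π_i (Kac's formula). Here π_1 = (1/9)/(5/19 + 1/9) = (1/9)/(64/171) = 19/64, so E[T_1 | X_0 = 1] = 1/π_1 = (5/19 + 1/9)/(1/9) = (64/171)/(1/9) = 64/19.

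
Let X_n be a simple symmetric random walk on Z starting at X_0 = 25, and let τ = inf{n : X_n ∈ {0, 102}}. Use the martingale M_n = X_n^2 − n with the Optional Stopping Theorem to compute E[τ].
E[τ] = 1925

M_n = X_n^2 − n is a martingale (since E[X_{n+1}^2 | F_n] = X_n^2 + 1). By OST (τ has finite mean in a bounded region), E[M_τ] = E[M_0] = X_0^2 − 0 = 25^2 = 625. Also E[M_τ] = E[X_τ^2] − E[τ]. The walk exits at 0 or 102, with P(hit 102 first) = 25/102, so E[X_τ^2] = 102^2 · 25/102 + 0 = 2550. Thus E[τ] = E[X_τ^2] − E[M_τ] = 2550 − 625 = 1925 = 25(102 − 25) = 1925.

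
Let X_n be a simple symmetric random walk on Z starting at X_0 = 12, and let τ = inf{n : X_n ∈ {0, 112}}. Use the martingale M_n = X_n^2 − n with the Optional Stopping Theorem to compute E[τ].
E[τ] = 1200

M_n = X_n^2 − n is a martingale (since E[X_{n+1}^2 | F_n] = X_n^2 + 1). By OST (τ has finite mean in a bounded region), E[M_τ] = E[M_0] = X_0^2 − 0 = 12^2 = 144. Also E[M_τ] = E[X_τ^2] − E[τ]. The walk exits at 0 or 112, with P(hit 112 first) = 12/112, so E[X_τ^2] = 112^2 · 12/112 + 0 = 1344. Thus E[τ] = E[X_τ^2] − E[M_τ] = 1344 − 144 = 1200 = 12(112 − 12) = 1200.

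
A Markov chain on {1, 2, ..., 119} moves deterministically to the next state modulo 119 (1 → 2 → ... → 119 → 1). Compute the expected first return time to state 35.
E[T_35 | X_0 = 35] = 119

The chain cycles deterministically, so starting at state 35 it returns in exactly 119 steps. Equivalently, the stationary distribution is uniform π_j = 1/119 for every state j, so by Kac's formula E[T_35] = 1/π_35 = 119.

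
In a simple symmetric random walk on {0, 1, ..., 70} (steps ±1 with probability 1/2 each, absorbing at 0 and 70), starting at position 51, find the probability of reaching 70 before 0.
P(hit 70 before 0) = 51/70

Let u_k = P(hit 70 before 0 | start at k). Then u_0 = 0, u_70 = 1, and u_k = u_{k-1}/2 + u_{k+1}/2 for 1 ≤ k ≤ 69. This harmonic recurrence is solved by u_k = k/70, giving u_51 = 51/70.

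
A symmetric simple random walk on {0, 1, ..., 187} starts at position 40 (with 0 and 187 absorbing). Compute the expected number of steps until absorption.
E[τ | X_0 = 40] = 5880

Let v_k = E[τ | X_0 = k]. Boundary: v_0 = v_187 = 0. Recurrence: v_k = 1 + (v_{k-1} + v_{k+1})/2 for 1 ≤ k ≤ 186. The particular solution to v_k − (v_{k-1} + v_{k+1})/2 = 1 is v_k = −k^2. Adding homogeneous solution A + B k and matching boundaries gives v_k = k (187 − k). Substituting k = 40: v_40 = 40 · 147 = 5880.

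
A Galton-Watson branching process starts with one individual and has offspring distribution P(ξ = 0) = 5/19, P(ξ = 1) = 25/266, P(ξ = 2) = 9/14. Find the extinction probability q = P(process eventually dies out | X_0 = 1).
q = 70/171

The pgf is f(s) = 5/19 + 25/266·s + 9/14·s². The extinction probability q is the smallest fixed point of f in [0, 1]. Setting s = f(s):
  9/14·s² + (25/266 − 1)·s + 5/19 = 0
  9/14·s² − (5/19 + 9/14)·s + 5/19 = 0
which factors as (s − 1)·(9/14·s − 5/19) = 0, giving roots s = 1 and s = (5/19)/(9/14) = 70/171.
Mean offspring μ = 25/266 + 2·9/14 = 367/266 > 1 (supercritical), so q < 1. The extinction probability is the smaller root: q = (5/19)/(9/14) = 70/171.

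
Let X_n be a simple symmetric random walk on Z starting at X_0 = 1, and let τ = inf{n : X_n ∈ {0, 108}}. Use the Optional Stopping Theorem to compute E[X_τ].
E[X_τ] = 1

X_n is a martingale and τ is a bounded-mean stopping time (indeed τ is finite a.s. with bounded expectation since the walk is in a bounded region). By the OST, E[X_τ] = E[X_0] = 1. Equivalently: E[X_τ] = 108 · P(hit 108 first) + 0 · P(hit 0 first) = 108 · (1/108) = 1.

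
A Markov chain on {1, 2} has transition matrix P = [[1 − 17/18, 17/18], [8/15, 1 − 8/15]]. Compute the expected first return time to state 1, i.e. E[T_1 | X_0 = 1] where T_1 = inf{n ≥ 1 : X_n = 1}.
E[T_1 | X_0 = 1] = 1/π_1 = 133/48

For an irreducible recurrent Markov chain with stationary distribution π, E[T_i | X_0 = i] = 1/π_i (Kac's formula). Here π_1 = (8/15)/(17/18 + 8/15) = (8/15)/(133/90) = 48/133, so E[T_1 | X_0 = 1] = 1/π_1 = (17/18 + 8/15)/(8/15) = (133/90)/(8/15) = 133/48.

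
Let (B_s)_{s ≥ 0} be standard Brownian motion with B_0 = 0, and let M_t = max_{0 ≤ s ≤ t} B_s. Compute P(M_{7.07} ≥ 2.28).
P(M_{7.07} ≥ 2.28) = 2·P(B_{7.07} ≥ 2.28) = 2(1 − Φ(2.28/√7.07)) ≈ 0.3912

By the reflection principle for Brownian motion, P(M_t ≥ a) = 2 · P(B_t ≥ a) for a ≥ 0. Since B_t ~ N(0, t), P(B_t ≥ 2.28) = 1 − Φ(2.28/√t) = 1 − Φ(2.28/√7.07) = 1 − Φ(0.8575). So
  P(M_{7.07} ≥ 2.28) = 2(1 − Φ(0.8575)) ≈ 0.3912.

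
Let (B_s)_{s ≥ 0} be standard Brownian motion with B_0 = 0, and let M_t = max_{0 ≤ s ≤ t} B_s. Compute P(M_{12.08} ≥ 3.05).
P(M_{12.08} ≥ 3.05) = 2·P(B_{12.08} ≥ 3.05) = 2(1 − Φ(3.05/√12.08)) ≈ 0.3802

By the reflection principle for Brownian motion, P(M_t ≥ a) = 2 · P(B_t ≥ a) for a ≥ 0. Since B_t ~ N(0, t), P(B_t ≥ 3.05) = 1 − Φ(3.05/√t) = 1 − Φ(3.05/√12.08) = 1 − Φ(0.8775). So
  P(M_{12.08} ≥ 3.05) = 2(1 − Φ(0.8775)) ≈ 0.3802.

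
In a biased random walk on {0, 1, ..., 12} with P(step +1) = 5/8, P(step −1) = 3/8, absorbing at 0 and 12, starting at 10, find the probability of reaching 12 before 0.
P(hit 12 before 0) = (1 − (3/5)^10) / (1 − (3/5)^12) = 15166525/15225574

Let u_k denote P(reach 12 before 0 | start at k). Boundary: u_0 = 0, u_12 = 1. Recurrence: u_k = 5/8·u_{k+1} + 3/8·u_{k-1} for 1 ≤ k ≤ 11. Try u_k = A + B·r^k with r = q/p = (3/8)/(5/8) = 3/5. Substitution satisfies the recurrence; boundary conditions give:
  u_k = (1 − r^k) / (1 − r^N) = (1 − (3/5)^10) / (1 − (3/5)^12) = 15166525/15225574.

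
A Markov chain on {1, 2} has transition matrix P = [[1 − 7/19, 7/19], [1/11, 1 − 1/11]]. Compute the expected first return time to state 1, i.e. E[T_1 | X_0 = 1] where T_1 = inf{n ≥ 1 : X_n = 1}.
E[T_1 | X_0 = 1] = 1/π_1 = 96/19

For an irreducible recurrent Markov chain with stationary distribution π, E[T_i | X_0 = i] = 1/π_i (Kac's formula). Here π_1 = (1/11)/(7/19 + 1/11) = (1/11)/(96/209) = 19/96, so E[T_1 | X_0 = 1] = 1/π_1 = (7/19 + 1/11)/(1/11) = (96/209)/(1/11) = 96/19.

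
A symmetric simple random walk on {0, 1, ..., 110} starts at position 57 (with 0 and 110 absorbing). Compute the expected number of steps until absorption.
E[τ | X_0 = 57] = 3021

Let v_k = E[τ | X_0 = k]. Boundary: v_0 = v_110 = 0. Recurrence: v_k = 1 + (v_{k-1} + v_{k+1})/2 for 1 ≤ k ≤ 109. The particular solution to v_k − (v_{k-1} + v_{k+1})/2 = 1 is v_k = −k^2. Adding homogeneous solution A + B k and matching boundaries gives v_k = k (110 − k). Substituting k = 57: v_57 = 57 · 53 = 3021.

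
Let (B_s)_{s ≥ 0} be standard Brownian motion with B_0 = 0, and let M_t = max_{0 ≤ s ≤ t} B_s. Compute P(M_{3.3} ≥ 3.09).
P(M_{3.3} ≥ 3.09) = 2·P(B_{3.3} ≥ 3.09) = 2(1 − Φ(3.09/√3.3)) ≈ 0.0889

By the reflection principle for Brownian motion, P(M_t ≥ a) = 2 · P(B_t ≥ a) for a ≥ 0. Since B_t ~ N(0, t), P(B_t ≥ 3.09) = 1 − Φ(3.09/√t) = 1 − Φ(3.09/√3.3) = 1 − Φ(1.7010). So
  P(M_{3.3} ≥ 3.09) = 2(1 − Φ(1.7010)) ≈ 0.0889.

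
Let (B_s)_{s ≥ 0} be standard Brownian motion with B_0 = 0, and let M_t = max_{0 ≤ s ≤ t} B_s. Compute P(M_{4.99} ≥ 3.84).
P(M_{4.99} ≥ 3.84) = 2·P(B_{4.99} ≥ 3.84) = 2(1 − Φ(3.84/√4.99)) ≈ 0.0856

By the reflection principle for Brownian motion, P(M_t ≥ a) = 2 · P(B_t ≥ a) for a ≥ 0. Since B_t ~ N(0, t), P(B_t ≥ 3.84) = 1 − Φ(3.84/√t) = 1 − Φ(3.84/√4.99) = 1 − Φ(1.7190). So
  P(M_{4.99} ≥ 3.84) = 2(1 − Φ(1.7190)) ≈ 0.0856.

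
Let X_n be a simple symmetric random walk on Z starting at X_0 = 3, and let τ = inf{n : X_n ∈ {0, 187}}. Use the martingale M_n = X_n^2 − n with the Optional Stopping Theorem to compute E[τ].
E[τ] = 552

M_n = X_n^2 − n is a martingale (since E[X_{n+1}^2 | F_n] = X_n^2 + 1). By OST (τ has finite mean in a bounded region), E[M_τ] = E[M_0] = X_0^2 − 0 = 3^2 = 9. Also E[M_τ] = E[X_τ^2] − E[τ]. The walk exits at 0 or 187, with P(hit 187 first) = 3/187, so E[X_τ^2] = 187^2 · 3/187 + 0 = 561. Thus E[τ] = E[X_τ^2] − E[M_τ] = 561 − 9 = 552 = 3(187 − 3) = 552.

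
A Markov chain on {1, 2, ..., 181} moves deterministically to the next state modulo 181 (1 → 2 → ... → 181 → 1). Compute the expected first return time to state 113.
E[T_113 | X_0 = 113] = 181

The chain cycles deterministically, so starting at state 113 it returns in exactly 181 steps. Equivalently, the stationary distribution is uniform π_j = 1/181 for every state j, so by Kac's formula E[T_113] = 1/π_113 = 181.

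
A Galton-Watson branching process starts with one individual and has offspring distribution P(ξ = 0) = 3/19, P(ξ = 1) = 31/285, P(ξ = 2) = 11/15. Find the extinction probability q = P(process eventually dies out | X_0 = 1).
q = 45/209

The pgf is f(s) = 3/19 + 31/285·s + 11/15·s². The extinction probability q is the smallest fixed point of f in [0, 1]. Setting s = f(s):
  11/15·s² + (31/285 − 1)·s + 3/19 = 0
  11/15·s² − (3/19 + 11/15)·s + 3/19 = 0
which factors as (s − 1)·(11/15·s − 3/19) = 0, giving roots s = 1 and s = (3/19)/(11/15) = 45/209.
Mean offspring μ = 31/285 + 2·11/15 = 449/285 > 1 (supercritical), so q < 1. The extinction probability is the smaller root: q = (3/19)/(11/15) = 45/209.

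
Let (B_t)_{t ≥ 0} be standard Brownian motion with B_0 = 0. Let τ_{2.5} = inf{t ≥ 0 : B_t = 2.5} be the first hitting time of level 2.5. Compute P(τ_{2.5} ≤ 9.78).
P(τ_{2.5} ≤ 9.78) = 2(1 − Φ(2.5/√9.78)) = 2(1 − Φ(0.7994)) ≈ 0.4241

By the reflection principle for standard BM, P(τ_b ≤ t) = 2 · P(B_t ≥ b). Since B_t ~ N(0, t), P(B_t ≥ 2.5) = 1 − Φ(2.5/√t) = 1 − Φ(2.5/√9.78) = 1 − Φ(0.7994) ≈ 0.21203. Doubling: P(τ_{2.5} ≤ 9.78) ≈ 2 · 0.21203 = 0.42406 ≈ 0.4241.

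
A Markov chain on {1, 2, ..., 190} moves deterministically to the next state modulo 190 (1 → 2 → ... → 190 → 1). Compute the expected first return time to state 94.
E[T_94 | X_0 = 94] = 190

The chain cycles deterministically, so starting at state 94 it returns in exactly 190 steps. Equivalently, the stationary distribution is uniform π_j = 1/190 for every state j, so by Kac's formula E[T_94] = 1/π_94 = 190.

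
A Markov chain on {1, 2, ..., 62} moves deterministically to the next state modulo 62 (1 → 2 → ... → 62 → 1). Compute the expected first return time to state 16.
E[T_16 | X_0 = 16] = 62

The chain cycles deterministically, so starting at state 16 it returns in exactly 62 steps. Equivalently, the stationary distribution is uniform π_j = 1/62 for every state j, so by Kac's formula E[T_16] = 1/π_16 = 62.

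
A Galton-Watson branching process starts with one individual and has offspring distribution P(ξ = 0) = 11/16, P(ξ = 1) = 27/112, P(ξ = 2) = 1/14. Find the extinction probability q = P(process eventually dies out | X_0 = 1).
q = 1

Mean offspring μ = 0·11/16 + 1·27/112 + 2·1/14 = 43/112 ≤ 1. For μ ≤ 1 with offspring not concentrated at 1, the Galton-Watson process goes extinct almost surely, so q = 1.
(Algebraic check: The pgf is f(s) = 11/16 + 27/112·s + 1/14·s². The extinction probability q is the smallest fixed point of f in [0, 1]. Setting s = f(s):
  1/14·s² + (27/112 − 1)·s + 11/16 = 0
  1/14·s² − (11/16 + 1/14)·s + 11/16 = 0
which factors as (s − 1)·(1/14·s − 11/16) = 0, giving roots s = 1 and s = (11/16)/(1/14) = 77/8. Since 77/8 ≥ 1, the smallest root in [0, 1] is s = 1.)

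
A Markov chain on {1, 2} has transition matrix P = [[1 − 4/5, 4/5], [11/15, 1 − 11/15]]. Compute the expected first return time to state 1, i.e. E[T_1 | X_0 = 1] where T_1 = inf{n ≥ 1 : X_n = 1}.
E[T_1 | X_0 = 1] = 1/π_1 = 23/11

For an irreducible recurrent Markov chain with stationary distribution π, E[T_i | X_0 = i] = 1/π_i (Kac's formula). Here π_1 = (11/15)/(4/5 + 11/15) = (11/15)/(23/15) = 11/23, so E[T_1 | X_0 = 1] = 1/π_1 = (4/5 + 11/15)/(11/15) = (23/15)/(11/15) = 23/11.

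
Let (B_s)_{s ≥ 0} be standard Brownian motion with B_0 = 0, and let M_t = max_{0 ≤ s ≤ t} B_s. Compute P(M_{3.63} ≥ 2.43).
P(M_{3.63} ≥ 2.43) = 2·P(B_{3.63} ≥ 2.43) = 2(1 − Φ(2.43/√3.63)) ≈ 0.2022

By the reflection principle for Brownian motion, P(M_t ≥ a) = 2 · P(B_t ≥ a) for a ≥ 0. Since B_t ~ N(0, t), P(B_t ≥ 2.43) = 1 − Φ(2.43/√t) = 1 − Φ(2.43/√3.63) = 1 − Φ(1.2754). So
  P(M_{3.63} ≥ 2.43) = 2(1 − Φ(1.2754)) ≈ 0.2022.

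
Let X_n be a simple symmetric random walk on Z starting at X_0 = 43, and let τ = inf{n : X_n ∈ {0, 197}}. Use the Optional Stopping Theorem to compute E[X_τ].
E[X_τ] = 43

X_n is a martingale and τ is a bounded-mean stopping time (indeed τ is finite a.s. with bounded expectation since the walk is in a bounded region). By the OST, E[X_τ] = E[X_0] = 43. Equivalently: E[X_τ] = 197 · P(hit 197 first) + 0 · P(hit 0 first) = 197 · (43/197) = 43.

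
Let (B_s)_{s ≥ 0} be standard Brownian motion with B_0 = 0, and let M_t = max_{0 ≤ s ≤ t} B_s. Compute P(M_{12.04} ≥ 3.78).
P(M_{12.04} ≥ 3.78) = 2·P(B_{12.04} ≥ 3.78) = 2(1 − Φ(3.78/√12.04)) ≈ 0.2760

By the reflection principle for Brownian motion, P(M_t ≥ a) = 2 · P(B_t ≥ a) for a ≥ 0. Since B_t ~ N(0, t), P(B_t ≥ 3.78) = 1 − Φ(3.78/√t) = 1 − Φ(3.78/√12.04) = 1 − Φ(1.0894). So
  P(M_{12.04} ≥ 3.78) = 2(1 − Φ(1.0894)) ≈ 0.2760.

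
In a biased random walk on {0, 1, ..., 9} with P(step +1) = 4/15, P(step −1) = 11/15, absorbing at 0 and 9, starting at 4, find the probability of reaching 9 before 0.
P(hit 9 before 0) = (1 − (11/4)^4) / (1 − (11/4)^9) = 2104320/336812221

Let u_k denote P(reach 9 before 0 | start at k). Boundary: u_0 = 0, u_9 = 1. Recurrence: u_k = 4/15·u_{k+1} + 11/15·u_{k-1} for 1 ≤ k ≤ 8. Try u_k = A + B·r^k with r = q/p = (11/15)/(4/15) = 11/4. Substitution satisfies the recurrence; boundary conditions give:
  u_k = (1 − r^k) / (1 − r^N) = (1 − (11/4)^4) / (1 − (11/4)^9) = 2104320/336812221.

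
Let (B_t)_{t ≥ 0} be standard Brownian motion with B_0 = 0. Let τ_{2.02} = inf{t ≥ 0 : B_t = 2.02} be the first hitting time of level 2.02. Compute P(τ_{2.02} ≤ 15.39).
P(τ_{2.02} ≤ 15.39) = 2(1 − Φ(2.02/√15.39)) = 2(1 − Φ(0.5149)) ≈ 0.6066

By the reflection principle for standard BM, P(τ_b ≤ t) = 2 · P(B_t ≥ b). Since B_t ~ N(0, t), P(B_t ≥ 2.02) = 1 − Φ(2.02/√t) = 1 − Φ(2.02/√15.39) = 1 − Φ(0.5149) ≈ 0.30331. Doubling: P(τ_{2.02} ≤ 15.39) ≈ 2 · 0.30331 = 0.60662 ≈ 0.6066.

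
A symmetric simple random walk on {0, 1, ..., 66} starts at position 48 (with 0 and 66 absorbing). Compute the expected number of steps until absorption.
E[τ | X_0 = 48] = 864

Let v_k = E[τ | X_0 = k]. Boundary: v_0 = v_66 = 0. Recurrence: v_k = 1 + (v_{k-1} + v_{k+1})/2 for 1 ≤ k ≤ 65. The particular solution to v_k − (v_{k-1} + v_{k+1})/2 = 1 is v_k = −k^2. Adding homogeneous solution A + B k and matching boundaries gives v_k = k (66 − k). Substituting k = 48: v_48 = 48 · 18 = 864.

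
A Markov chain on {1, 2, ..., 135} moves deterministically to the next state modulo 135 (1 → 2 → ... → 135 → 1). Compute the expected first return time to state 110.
E[T_110 | X_0 = 110] = 135

The chain cycles deterministically, so starting at state 110 it returns in exactly 135 steps. Equivalently, the stationary distribution is uniform π_j = 1/135 for every state j, so by Kac's formula E[T_110] = 1/π_110 = 135.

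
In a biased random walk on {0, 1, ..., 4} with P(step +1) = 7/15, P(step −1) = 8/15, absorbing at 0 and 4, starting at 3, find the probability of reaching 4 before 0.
P(hit 4 before 0) = (1 − (8/7)^3) / (1 − (8/7)^4) = 1183/1695

Let u_k denote P(reach 4 before 0 | start at k). Boundary: u_0 = 0, u_4 = 1. Recurrence: u_k = 7/15·u_{k+1} + 8/15·u_{k-1} for 1 ≤ k ≤ 3. Try u_k = A + B·r^k with r = q/p = (8/15)/(7/15) = 8/7. Substitution satisfies the recurrence; boundary conditions give:
  u_k = (1 − r^k) / (1 − r^N) = (1 − (8/7)^3) / (1 − (8/7)^4) = 1183/1695.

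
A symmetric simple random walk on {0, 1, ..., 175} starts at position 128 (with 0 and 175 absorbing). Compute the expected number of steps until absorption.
E[τ | X_0 = 128] = 6016

Let v_k = E[τ | X_0 = k]. Boundary: v_0 = v_175 = 0. Recurrence: v_k = 1 + (v_{k-1} + v_{k+1})/2 for 1 ≤ k ≤ 174. The particular solution to v_k − (v_{k-1} + v_{k+1})/2 = 1 is v_k = −k^2. Adding homogeneous solution A + B k and matching boundaries gives v_k = k (175 − k). Substituting k = 128: v_128 = 128 · 47 = 6016.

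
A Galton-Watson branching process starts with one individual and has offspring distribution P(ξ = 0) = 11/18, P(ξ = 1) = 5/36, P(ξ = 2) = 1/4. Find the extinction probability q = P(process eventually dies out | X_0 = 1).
q = 1

Mean offspring μ = 0·11/18 + 1·5/36 + 2·1/4 = 23/36 ≤ 1. For μ ≤ 1 with offspring not concentrated at 1, the Galton-Watson process goes extinct almost surely, so q = 1.
(Algebraic check: The pgf is f(s) = 11/18 + 5/36·s + 1/4·s². The extinction probability q is the smallest fixed point of f in [0, 1]. Setting s = f(s):
  1/4·s² + (5/36 − 1)·s + 11/18 = 0
  1/4·s² − (11/18 + 1/4)·s + 11/18 = 0
which factors as (s − 1)·(1/4·s − 11/18) = 0, giving roots s = 1 and s = (11/18)/(1/4) = 22/9. Since 22/9 ≥ 1, the smallest root in [0, 1] is s = 1.)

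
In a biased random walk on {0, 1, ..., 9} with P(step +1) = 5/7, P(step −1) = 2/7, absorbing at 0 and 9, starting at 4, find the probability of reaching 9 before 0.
P(hit 9 before 0) = (1 − (2/5)^4) / (1 − (2/5)^9) = 634375/650871

Let u_k denote P(reach 9 before 0 | start at k). Boundary: u_0 = 0, u_9 = 1. Recurrence: u_k = 5/7·u_{k+1} + 2/7·u_{k-1} for 1 ≤ k ≤ 8. Try u_k = A + B·r^k with r = q/p = (2/7)/(5/7) = 2/5. Substitution satisfies the recurrence; boundary conditions give:
  u_k = (1 − r^k) / (1 − r^N) = (1 − (2/5)^4) / (1 − (2/5)^9) = 634375/650871.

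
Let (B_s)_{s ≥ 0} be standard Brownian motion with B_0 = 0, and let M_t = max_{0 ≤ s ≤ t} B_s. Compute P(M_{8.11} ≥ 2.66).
P(M_{8.11} ≥ 2.66) = 2·P(B_{8.11} ≥ 2.66) = 2(1 − Φ(2.66/√8.11)) ≈ 0.3503

By the reflection principle for Brownian motion, P(M_t ≥ a) = 2 · P(B_t ≥ a) for a ≥ 0. Since B_t ~ N(0, t), P(B_t ≥ 2.66) = 1 − Φ(2.66/√t) = 1 − Φ(2.66/√8.11) = 1 − Φ(0.9341). So
  P(M_{8.11} ≥ 2.66) = 2(1 − Φ(0.9341)) ≈ 0.3503.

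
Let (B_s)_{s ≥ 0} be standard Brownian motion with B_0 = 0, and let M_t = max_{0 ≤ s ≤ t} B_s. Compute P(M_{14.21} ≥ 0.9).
P(M_{14.21} ≥ 0.9) = 2·P(B_{14.21} ≥ 0.9) = 2(1 − Φ(0.9/√14.21)) ≈ 0.8113

By the reflection principle for Brownian motion, P(M_t ≥ a) = 2 · P(B_t ≥ a) for a ≥ 0. Since B_t ~ N(0, t), P(B_t ≥ 0.9) = 1 − Φ(0.9/√t) = 1 − Φ(0.9/√14.21) = 1 − Φ(0.2388). So
  P(M_{14.21} ≥ 0.9) = 2(1 − Φ(0.2388)) ≈ 0.8113.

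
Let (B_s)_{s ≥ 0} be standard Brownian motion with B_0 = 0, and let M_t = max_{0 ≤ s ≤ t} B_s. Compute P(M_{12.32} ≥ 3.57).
P(M_{12.32} ≥ 3.57) = 2·P(B_{12.32} ≥ 3.57) = 2(1 − Φ(3.57/√12.32)) ≈ 0.3091

By the reflection principle for Brownian motion, P(M_t ≥ a) = 2 · P(B_t ≥ a) for a ≥ 0. Since B_t ~ N(0, t), P(B_t ≥ 3.57) = 1 − Φ(3.57/√t) = 1 − Φ(3.57/√12.32) = 1 − Φ(1.0171). So
  P(M_{12.32} ≥ 3.57) = 2(1 − Φ(1.0171)) ≈ 0.3091.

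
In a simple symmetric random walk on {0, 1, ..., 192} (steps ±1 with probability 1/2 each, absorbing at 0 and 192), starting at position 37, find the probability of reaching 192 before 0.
P(hit 192 before 0) = 37/192

Let u_k = P(hit 192 before 0 | start at k). Then u_0 = 0, u_192 = 1, and u_k = u_{k-1}/2 + u_{k+1}/2 for 1 ≤ k ≤ 191. This harmonic recurrence is solved by u_k = k/192, giving u_37 = 37/192.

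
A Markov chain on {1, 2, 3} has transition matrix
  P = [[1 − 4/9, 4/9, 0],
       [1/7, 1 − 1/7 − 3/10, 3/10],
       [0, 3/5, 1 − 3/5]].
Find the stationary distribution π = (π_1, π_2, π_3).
π = (3/17, 28/51, 14/51)

This is a birth-death chain on three states, which satisfies detailed balance: π_1 · P_{12} = π_2 · P_{21} and π_2 · P_{23} = π_3 · P_{32}.
From π_1 · 4/9 = π_2 · 1/7: π_2/π_1 = (4/9)/(1/7) = 28/9.
From π_2 · 3/10 = π_3 · 3/5: π_3/π_2 = (3/10)/(3/5) = 1/2.
Take π_1 proportional to 1; then unnormalized π = (1, 28/9, 14/9). Normalize by dividing by the sum 17/3:
  π = (3/17, 28/51, 14/51).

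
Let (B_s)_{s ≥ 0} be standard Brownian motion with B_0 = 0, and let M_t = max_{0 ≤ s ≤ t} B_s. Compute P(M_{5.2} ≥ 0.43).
P(M_{5.2} ≥ 0.43) = 2·P(B_{5.2} ≥ 0.43) = 2(1 − Φ(0.43/√5.2)) ≈ 0.8504

By the reflection principle for Brownian motion, P(M_t ≥ a) = 2 · P(B_t ≥ a) for a ≥ 0. Since B_t ~ N(0, t), P(B_t ≥ 0.43) = 1 − Φ(0.43/√t) = 1 − Φ(0.43/√5.2) = 1 − Φ(0.1886). So
  P(M_{5.2} ≥ 0.43) = 2(1 − Φ(0.1886)) ≈ 0.8504.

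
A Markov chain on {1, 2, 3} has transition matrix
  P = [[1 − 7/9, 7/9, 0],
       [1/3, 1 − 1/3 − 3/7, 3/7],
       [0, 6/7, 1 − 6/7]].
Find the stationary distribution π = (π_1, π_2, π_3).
π = (2/9, 14/27, 7/27)

This is a birth-death chain on three states, which satisfies detailed balance: π_1 · P_{12} = π_2 · P_{21} and π_2 · P_{23} = π_3 · P_{32}.
From π_1 · 7/9 = π_2 · 1/3: π_2/π_1 = (7/9)/(1/3) = 7/3.
From π_2 · 3/7 = π_3 · 6/7: π_3/π_2 = (3/7)/(6/7) = 1/2.
Take π_1 proportional to 1; then unnormalized π = (1, 7/3, 7/6). Normalize by dividing by the sum 9/2:
  π = (2/9, 14/27, 7/27).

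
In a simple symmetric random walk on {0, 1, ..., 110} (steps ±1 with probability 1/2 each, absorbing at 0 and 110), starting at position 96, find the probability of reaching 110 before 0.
P(hit 110 before 0) = 96/110 = 48/55

Let u_k = P(hit 110 before 0 | start at k). Then u_0 = 0, u_110 = 1, and u_k = u_{k-1}/2 + u_{k+1}/2 for 1 ≤ k ≤ 109. This harmonic recurrence is solved by u_k = k/110, giving u_96 = 96/110 = 48/55.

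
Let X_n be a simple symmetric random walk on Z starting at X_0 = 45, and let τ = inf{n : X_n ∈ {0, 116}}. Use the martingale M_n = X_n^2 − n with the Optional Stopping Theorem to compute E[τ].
E[τ] = 3195

M_n = X_n^2 − n is a martingale (since E[X_{n+1}^2 | F_n] = X_n^2 + 1). By OST (τ has finite mean in a bounded region), E[M_τ] = E[M_0] = X_0^2 − 0 = 45^2 = 2025. Also E[M_τ] = E[X_τ^2] − E[τ]. The walk exits at 0 or 116, with P(hit 116 first) = 45/116, so E[X_τ^2] = 116^2 · 45/116 + 0 = 5220. Thus E[τ] = E[X_τ^2] − E[M_τ] = 5220 − 2025 = 3195 = 45(116 − 45) = 3195.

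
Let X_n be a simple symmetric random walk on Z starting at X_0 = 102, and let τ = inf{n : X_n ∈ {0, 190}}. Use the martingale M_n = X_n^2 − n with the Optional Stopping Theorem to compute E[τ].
E[τ] = 8976

M_n = X_n^2 − n is a martingale (since E[X_{n+1}^2 | F_n] = X_n^2 + 1). By OST (τ has finite mean in a bounded region), E[M_τ] = E[M_0] = X_0^2 − 0 = 102^2 = 10404. Also E[M_τ] = E[X_τ^2] − E[τ]. The walk exits at 0 or 190, with P(hit 190 first) = 102/190, so E[X_τ^2] = 190^2 · 102/190 + 0 = 19380. Thus E[τ] = E[X_τ^2] − E[M_τ] = 19380 − 10404 = 8976 = 102(190 − 102) = 8976.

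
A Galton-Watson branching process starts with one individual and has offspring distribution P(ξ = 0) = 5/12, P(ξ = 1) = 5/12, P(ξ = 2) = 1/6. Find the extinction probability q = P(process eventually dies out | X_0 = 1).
q = 1

Mean offspring μ = 0·5/12 + 1·5/12 + 2·1/6 = 3/4 ≤ 1. For μ ≤ 1 with offspring not concentrated at 1, the Galton-Watson process goes extinct almost surely, so q = 1.
(Algebraic check: The pgf is f(s) = 5/12 + 5/12·s + 1/6·s². The extinction probability q is the smallest fixed point of f in [0, 1]. Setting s = f(s):
  1/6·s² + (5/12 − 1)·s + 5/12 = 0
  1/6·s² − (5/12 + 1/6)·s + 5/12 = 0
which factors as (s − 1)·(1/6·s − 5/12) = 0, giving roots s = 1 and s = (5/12)/(1/6) = 5/2. Since 5/2 ≥ 1, the smallest root in [0, 1] is s = 1.)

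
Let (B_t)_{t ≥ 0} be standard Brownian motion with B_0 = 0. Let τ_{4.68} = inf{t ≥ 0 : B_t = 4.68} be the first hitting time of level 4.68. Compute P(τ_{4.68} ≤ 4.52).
P(τ_{4.68} ≤ 4.52) = 2(1 − Φ(4.68/√4.52)) = 2(1 − Φ(2.2013)) ≈ 0.0277

By the reflection principle for standard BM, P(τ_b ≤ t) = 2 · P(B_t ≥ b). Since B_t ~ N(0, t), P(B_t ≥ 4.68) = 1 − Φ(4.68/√t) = 1 − Φ(4.68/√4.52) = 1 − Φ(2.2013) ≈ 0.01386. Doubling: P(τ_{4.68} ≤ 4.52) ≈ 2 · 0.01386 = 0.02772 ≈ 0.0277.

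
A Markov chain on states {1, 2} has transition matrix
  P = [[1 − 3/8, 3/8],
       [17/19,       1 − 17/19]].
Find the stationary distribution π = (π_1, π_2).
π_1 = 136/193, π_2 = 57/193

Solve πP = π with π_1 + π_2 = 1. From πP = π: π_1 · (1 − 3/8) + π_2 · 17/19 = π_1 ⇒ π_2 · 17/19 = π_1 · 3/8 ⇒ π_2/π_1 = (3/8)/(17/19) = 57/136. Together with π_1 + π_2 = 1:
  π_1 = (17/19)/(3/8 + 17/19) = (17/19)/(193/152) = 136/193,
  π_2 = (3/8)/(3/8 + 17/19) = (3/8)/(193/152) = 57/193.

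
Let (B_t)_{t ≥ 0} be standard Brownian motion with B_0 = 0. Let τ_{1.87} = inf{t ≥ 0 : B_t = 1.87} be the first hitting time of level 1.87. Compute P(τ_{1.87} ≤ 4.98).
P(τ_{1.87} ≤ 4.98) = 2(1 − Φ(1.87/√4.98)) = 2(1 − Φ(0.8380)) ≈ 0.4020

By the reflection principle for standard BM, P(τ_b ≤ t) = 2 · P(B_t ≥ b). Since B_t ~ N(0, t), P(B_t ≥ 1.87) = 1 − Φ(1.87/√t) = 1 − Φ(1.87/√4.98) = 1 − Φ(0.8380) ≈ 0.20102. Doubling: P(τ_{1.87} ≤ 4.98) ≈ 2 · 0.20102 = 0.40204 ≈ 0.4020.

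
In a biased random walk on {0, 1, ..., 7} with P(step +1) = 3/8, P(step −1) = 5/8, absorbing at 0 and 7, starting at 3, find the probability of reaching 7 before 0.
P(hit 7 before 0) = (1 − (5/3)^3) / (1 − (5/3)^7) = 3969/37969

Let u_k denote P(reach 7 before 0 | start at k). Boundary: u_0 = 0, u_7 = 1. Recurrence: u_k = 3/8·u_{k+1} + 5/8·u_{k-1} for 1 ≤ k ≤ 6. Try u_k = A + B·r^k with r = q/p = (5/8)/(3/8) = 5/3. Substitution satisfies the recurrence; boundary conditions give:
  u_k = (1 − r^k) / (1 − r^N) = (1 − (5/3)^3) / (1 − (5/3)^7) = 3969/37969.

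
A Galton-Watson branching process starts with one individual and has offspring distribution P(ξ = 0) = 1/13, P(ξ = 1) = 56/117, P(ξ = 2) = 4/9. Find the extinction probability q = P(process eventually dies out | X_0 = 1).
q = 9/52

The pgf is f(s) = 1/13 + 56/117·s + 4/9·s². The extinction probability q is the smallest fixed point of f in [0, 1]. Setting s = f(s):
  4/9·s² + (56/117 − 1)·s + 1/13 = 0
  4/9·s² − (1/13 + 4/9)·s + 1/13 = 0
which factors as (s − 1)·(4/9·s − 1/13) = 0, giving roots s = 1 and s = (1/13)/(4/9) = 9/52.
Mean offspring μ = 56/117 + 2·4/9 = 160/117 > 1 (supercritical), so q < 1. The extinction probability is the smaller root: q = (1/13)/(4/9) = 9/52.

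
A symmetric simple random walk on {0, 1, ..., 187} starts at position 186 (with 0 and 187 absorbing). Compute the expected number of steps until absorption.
E[τ | X_0 = 186] = 186

Let v_k = E[τ | X_0 = k]. Boundary: v_0 = v_187 = 0. Recurrence: v_k = 1 + (v_{k-1} + v_{k+1})/2 for 1 ≤ k ≤ 186. The particular solution to v_k − (v_{k-1} + v_{k+1})/2 = 1 is v_k = −k^2. Adding homogeneous solution A + B k and matching boundaries gives v_k = k (187 − k). Substituting k = 186: v_186 = 186 · 1 = 186.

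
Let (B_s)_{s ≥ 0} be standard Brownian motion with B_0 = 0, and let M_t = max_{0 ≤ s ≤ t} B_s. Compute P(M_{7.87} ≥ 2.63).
P(M_{7.87} ≥ 2.63) = 2·P(B_{7.87} ≥ 2.63) = 2(1 − Φ(2.63/√7.87)) ≈ 0.3485

By the reflection principle for Brownian motion, P(M_t ≥ a) = 2 · P(B_t ≥ a) for a ≥ 0. Since B_t ~ N(0, t), P(B_t ≥ 2.63) = 1 − Φ(2.63/√t) = 1 − Φ(2.63/√7.87) = 1 − Φ(0.9375). So
  P(M_{7.87} ≥ 2.63) = 2(1 − Φ(0.9375)) ≈ 0.3485.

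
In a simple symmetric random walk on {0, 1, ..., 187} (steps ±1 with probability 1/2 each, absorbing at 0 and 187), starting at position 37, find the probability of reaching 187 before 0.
P(hit 187 before 0) = 37/187

Let u_k = P(hit 187 before 0 | start at k). Then u_0 = 0, u_187 = 1, and u_k = u_{k-1}/2 + u_{k+1}/2 for 1 ≤ k ≤ 186. This harmonic recurrence is solved by u_k = k/187, giving u_37 = 37/187.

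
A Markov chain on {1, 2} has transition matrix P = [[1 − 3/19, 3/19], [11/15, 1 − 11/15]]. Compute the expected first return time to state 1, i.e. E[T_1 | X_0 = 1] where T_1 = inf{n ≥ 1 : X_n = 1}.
E[T_1 | X_0 = 1] = 1/π_1 = 254/209

For an irreducible recurrent Markov chain with stationary distribution π, E[T_i | X_0 = i] = 1/π_i (Kac's formula). Here π_1 = (11/15)/(3/19 + 11/15) = (11/15)/(254/285) = 209/254, so E[T_1 | X_0 = 1] = 1/π_1 = (3/19 + 11/15)/(11/15) = (254/285)/(11/15) = 254/209.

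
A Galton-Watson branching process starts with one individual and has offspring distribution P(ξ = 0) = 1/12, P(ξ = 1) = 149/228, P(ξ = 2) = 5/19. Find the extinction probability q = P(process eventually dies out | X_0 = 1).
q = 19/60

The pgf is f(s) = 1/12 + 149/228·s + 5/19·s². The extinction probability q is the smallest fixed point of f in [0, 1]. Setting s = f(s):
  5/19·s² + (149/228 − 1)·s + 1/12 = 0
  5/19·s² − (1/12 + 5/19)·s + 1/12 = 0
which factors as (s − 1)·(5/19·s − 1/12) = 0, giving roots s = 1 and s = (1/12)/(5/19) = 19/60.
Mean offspring μ = 149/228 + 2·5/19 = 269/228 > 1 (supercritical), so q < 1. The extinction probability is the smaller root: q = (1/12)/(5/19) = 19/60.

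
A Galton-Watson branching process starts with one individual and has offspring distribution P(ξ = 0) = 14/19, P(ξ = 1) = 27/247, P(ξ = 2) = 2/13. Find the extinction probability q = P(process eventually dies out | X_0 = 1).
q = 1

Mean offspring μ = 0·14/19 + 1·27/247 + 2·2/13 = 103/247 ≤ 1. For μ ≤ 1 with offspring not concentrated at 1, the Galton-Watson process goes extinct almost surely, so q = 1.
(Algebraic check: The pgf is f(s) = 14/19 + 27/247·s + 2/13·s². The extinction probability q is the smallest fixed point of f in [0, 1]. Setting s = f(s):
  2/13·s² + (27/247 − 1)·s + 14/19 = 0
  2/13·s² − (14/19 + 2/13)·s + 14/19 = 0
which factors as (s − 1)·(2/13·s − 14/19) = 0, giving roots s = 1 and s = (14/19)/(2/13) = 91/19. Since 91/19 ≥ 1, the smallest root in [0, 1] is s = 1.)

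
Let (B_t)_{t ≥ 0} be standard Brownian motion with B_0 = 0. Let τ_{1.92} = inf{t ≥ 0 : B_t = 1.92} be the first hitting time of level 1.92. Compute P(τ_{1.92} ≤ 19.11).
P(τ_{1.92} ≤ 19.11) = 2(1 − Φ(1.92/√19.11)) = 2(1 − Φ(0.4392)) ≈ 0.6605

By the reflection principle for standard BM, P(τ_b ≤ t) = 2 · P(B_t ≥ b). Since B_t ~ N(0, t), P(B_t ≥ 1.92) = 1 − Φ(1.92/√t) = 1 − Φ(1.92/√19.11) = 1 − Φ(0.4392) ≈ 0.33026. Doubling: P(τ_{1.92} ≤ 19.11) ≈ 2 · 0.33026 = 0.66052 ≈ 0.6605.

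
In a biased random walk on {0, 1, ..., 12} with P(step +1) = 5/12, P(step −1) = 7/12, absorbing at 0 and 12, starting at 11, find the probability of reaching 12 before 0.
P(hit 12 before 0) = (1 − (7/5)^11) / (1 − (7/5)^12) = 4821246545/6798573288

Let u_k denote P(reach 12 before 0 | start at k). Boundary: u_0 = 0, u_12 = 1. Recurrence: u_k = 5/12·u_{k+1} + 7/12·u_{k-1} for 1 ≤ k ≤ 11. Try u_k = A + B·r^k with r = q/p = (7/12)/(5/12) = 7/5. Substitution satisfies the recurrence; boundary conditions give:
  u_k = (1 − r^k) / (1 − r^N) = (1 − (7/5)^11) / (1 − (7/5)^12) = 4821246545/6798573288.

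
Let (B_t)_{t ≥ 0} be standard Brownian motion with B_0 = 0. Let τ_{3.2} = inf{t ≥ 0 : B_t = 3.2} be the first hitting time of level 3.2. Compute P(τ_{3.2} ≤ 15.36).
P(τ_{3.2} ≤ 15.36) = 2(1 − Φ(3.2/√15.36)) = 2(1 − Φ(0.8165)) ≈ 0.4142

By the reflection principle for standard BM, P(τ_b ≤ t) = 2 · P(B_t ≥ b). Since B_t ~ N(0, t), P(B_t ≥ 3.2) = 1 − Φ(3.2/√t) = 1 − Φ(3.2/√15.36) = 1 − Φ(0.8165) ≈ 0.20711. Doubling: P(τ_{3.2} ≤ 15.36) ≈ 2 · 0.20711 = 0.41422 ≈ 0.4142.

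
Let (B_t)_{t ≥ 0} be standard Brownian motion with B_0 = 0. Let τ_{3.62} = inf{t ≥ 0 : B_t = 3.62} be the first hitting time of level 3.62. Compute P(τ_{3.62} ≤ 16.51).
P(τ_{3.62} ≤ 16.51) = 2(1 − Φ(3.62/√16.51)) = 2(1 − Φ(0.8909)) ≈ 0.3730

By the reflection principle for standard BM, P(τ_b ≤ t) = 2 · P(B_t ≥ b). Since B_t ~ N(0, t), P(B_t ≥ 3.62) = 1 − Φ(3.62/√t) = 1 − Φ(3.62/√16.51) = 1 − Φ(0.8909) ≈ 0.18649. Doubling: P(τ_{3.62} ≤ 16.51) ≈ 2 · 0.18649 = 0.37298 ≈ 0.3730.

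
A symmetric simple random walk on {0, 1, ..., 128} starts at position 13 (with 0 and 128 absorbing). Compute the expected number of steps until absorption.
E[τ | X_0 = 13] = 1495

Let v_k = E[τ | X_0 = k]. Boundary: v_0 = v_128 = 0. Recurrence: v_k = 1 + (v_{k-1} + v_{k+1})/2 for 1 ≤ k ≤ 127. The particular solution to v_k − (v_{k-1} + v_{k+1})/2 = 1 is v_k = −k^2. Adding homogeneous solution A + B k and matching boundaries gives v_k = k (128 − k). Substituting k = 13: v_13 = 13 · 115 = 1495.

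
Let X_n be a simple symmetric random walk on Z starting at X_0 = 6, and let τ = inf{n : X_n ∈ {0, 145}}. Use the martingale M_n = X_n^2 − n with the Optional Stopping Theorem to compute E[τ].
E[τ] = 834

M_n = X_n^2 − n is a martingale (since E[X_{n+1}^2 | F_n] = X_n^2 + 1). By OST (τ has finite mean in a bounded region), E[M_τ] = E[M_0] = X_0^2 − 0 = 6^2 = 36. Also E[M_τ] = E[X_τ^2] − E[τ]. The walk exits at 0 or 145, with P(hit 145 first) = 6/145, so E[X_τ^2] = 145^2 · 6/145 + 0 = 870. Thus E[τ] = E[X_τ^2] − E[M_τ] = 870 − 36 = 834 = 6(145 − 6) = 834.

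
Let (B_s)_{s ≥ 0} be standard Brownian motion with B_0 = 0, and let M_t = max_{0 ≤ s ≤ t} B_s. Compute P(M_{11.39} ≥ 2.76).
P(M_{11.39} ≥ 2.76) = 2·P(B_{11.39} ≥ 2.76) = 2(1 − Φ(2.76/√11.39)) ≈ 0.4135

By the reflection principle for Brownian motion, P(M_t ≥ a) = 2 · P(B_t ≥ a) for a ≥ 0. Since B_t ~ N(0, t), P(B_t ≥ 2.76) = 1 − Φ(2.76/√t) = 1 − Φ(2.76/√11.39) = 1 − Φ(0.8178). So
  P(M_{11.39} ≥ 2.76) = 2(1 − Φ(0.8178)) ≈ 0.4135.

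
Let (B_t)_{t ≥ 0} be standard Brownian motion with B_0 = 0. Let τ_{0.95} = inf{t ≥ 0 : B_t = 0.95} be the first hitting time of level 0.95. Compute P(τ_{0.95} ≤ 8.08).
P(τ_{0.95} ≤ 8.08) = 2(1 − Φ(0.95/√8.08)) = 2(1 − Φ(0.3342)) ≈ 0.7382

By the reflection principle for standard BM, P(τ_b ≤ t) = 2 · P(B_t ≥ b). Since B_t ~ N(0, t), P(B_t ≥ 0.95) = 1 − Φ(0.95/√t) = 1 − Φ(0.95/√8.08) = 1 − Φ(0.3342) ≈ 0.36911. Doubling: P(τ_{0.95} ≤ 8.08) ≈ 2 · 0.36911 = 0.73822 ≈ 0.7382.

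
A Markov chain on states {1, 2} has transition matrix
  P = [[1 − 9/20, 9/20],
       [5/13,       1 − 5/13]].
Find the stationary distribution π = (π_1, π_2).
π_1 = 100/217, π_2 = 117/217

Solve πP = π with π_1 + π_2 = 1. From πP = π: π_1 · (1 − 9/20) + π_2 · 5/13 = π_1 ⇒ π_2 · 5/13 = π_1 · 9/20 ⇒ π_2/π_1 = (9/20)/(5/13) = 117/100. Together with π_1 + π_2 = 1:
  π_1 = (5/13)/(9/20 + 5/13) = (5/13)/(217/260) = 100/217,
  π_2 = (9/20)/(9/20 + 5/13) = (9/20)/(217/260) = 117/217.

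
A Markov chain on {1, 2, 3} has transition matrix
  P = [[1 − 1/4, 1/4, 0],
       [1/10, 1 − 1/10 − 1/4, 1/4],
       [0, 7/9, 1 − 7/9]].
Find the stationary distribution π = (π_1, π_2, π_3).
π = (56/241, 140/241, 45/241)

This is a birth-death chain on three states, which satisfies detailed balance: π_1 · P_{12} = π_2 · P_{21} and π_2 · P_{23} = π_3 · P_{32}.
From π_1 · 1/4 = π_2 · 1/10: π_2/π_1 = (1/4)/(1/10) = 5/2.
From π_2 · 1/4 = π_3 · 7/9: π_3/π_2 = (1/4)/(7/9) = 9/28.
Take π_1 proportional to 1; then unnormalized π = (1, 5/2, 45/56). Normalize by dividing by the sum 241/56:
  π = (56/241, 140/241, 45/241).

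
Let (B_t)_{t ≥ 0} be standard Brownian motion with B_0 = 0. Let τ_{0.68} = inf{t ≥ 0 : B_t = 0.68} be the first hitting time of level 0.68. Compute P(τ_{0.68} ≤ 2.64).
P(τ_{0.68} ≤ 2.64) = 2(1 − Φ(0.68/√2.64)) = 2(1 − Φ(0.4185)) ≈ 0.6756

By the reflection principle for standard BM, P(τ_b ≤ t) = 2 · P(B_t ≥ b). Since B_t ~ N(0, t), P(B_t ≥ 0.68) = 1 − Φ(0.68/√t) = 1 − Φ(0.68/√2.64) = 1 − Φ(0.4185) ≈ 0.33779. Doubling: P(τ_{0.68} ≤ 2.64) ≈ 2 · 0.33779 = 0.67558 ≈ 0.6756.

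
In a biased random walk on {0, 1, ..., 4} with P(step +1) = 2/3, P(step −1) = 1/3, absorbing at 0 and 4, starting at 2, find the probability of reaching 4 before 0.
P(hit 4 before 0) = (1 − (1/2)^2) / (1 − (1/2)^4) = 4/5

Let u_k denote P(reach 4 before 0 | start at k). Boundary: u_0 = 0, u_4 = 1. Recurrence: u_k = 2/3·u_{k+1} + 1/3·u_{k-1} for 1 ≤ k ≤ 3. Try u_k = A + B·r^k with r = q/p = (1/3)/(2/3) = 1/2. Substitution satisfies the recurrence; boundary conditions give:
  u_k = (1 − r^k) / (1 − r^N) = (1 − (1/2)^2) / (1 − (1/2)^4) = 4/5.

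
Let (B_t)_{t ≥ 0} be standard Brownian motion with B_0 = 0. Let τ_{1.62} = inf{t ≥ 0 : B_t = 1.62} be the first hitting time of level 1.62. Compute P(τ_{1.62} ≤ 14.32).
P(τ_{1.62} ≤ 14.32) = 2(1 − Φ(1.62/√14.32)) = 2(1 − Φ(0.4281)) ≈ 0.6686

By the reflection principle for standard BM, P(τ_b ≤ t) = 2 · P(B_t ≥ b). Since B_t ~ N(0, t), P(B_t ≥ 1.62) = 1 − Φ(1.62/√t) = 1 − Φ(1.62/√14.32) = 1 − Φ(0.4281) ≈ 0.33429. Doubling: P(τ_{1.62} ≤ 14.32) ≈ 2 · 0.33429 = 0.66858 ≈ 0.6686.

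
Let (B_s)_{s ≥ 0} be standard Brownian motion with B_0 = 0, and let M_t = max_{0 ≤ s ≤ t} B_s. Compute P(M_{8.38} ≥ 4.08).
P(M_{8.38} ≥ 4.08) = 2·P(B_{8.38} ≥ 4.08) = 2(1 − Φ(4.08/√8.38)) ≈ 0.1587

By the reflection principle for Brownian motion, P(M_t ≥ a) = 2 · P(B_t ≥ a) for a ≥ 0. Since B_t ~ N(0, t), P(B_t ≥ 4.08) = 1 − Φ(4.08/√t) = 1 − Φ(4.08/√8.38) = 1 − Φ(1.4094). So
  P(M_{8.38} ≥ 4.08) = 2(1 − Φ(1.4094)) ≈ 0.1587.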